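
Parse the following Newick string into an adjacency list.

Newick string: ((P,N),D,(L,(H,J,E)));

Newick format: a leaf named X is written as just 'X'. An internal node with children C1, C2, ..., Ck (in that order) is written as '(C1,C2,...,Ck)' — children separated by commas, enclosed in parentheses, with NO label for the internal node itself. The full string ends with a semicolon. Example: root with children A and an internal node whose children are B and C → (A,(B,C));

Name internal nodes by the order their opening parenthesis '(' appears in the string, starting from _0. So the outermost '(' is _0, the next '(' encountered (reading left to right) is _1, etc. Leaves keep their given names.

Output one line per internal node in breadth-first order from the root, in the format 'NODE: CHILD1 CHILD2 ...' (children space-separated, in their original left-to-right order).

Input: ((P,N),D,(L,(H,J,E)));
Scanning left-to-right, naming '(' by encounter order:
  pos 0: '(' -> open internal node _0 (depth 1)
  pos 1: '(' -> open internal node _1 (depth 2)
  pos 5: ')' -> close internal node _1 (now at depth 1)
  pos 9: '(' -> open internal node _2 (depth 2)
  pos 12: '(' -> open internal node _3 (depth 3)
  pos 18: ')' -> close internal node _3 (now at depth 2)
  pos 19: ')' -> close internal node _2 (now at depth 1)
  pos 20: ')' -> close internal node _0 (now at depth 0)
Total internal nodes: 4
BFS adjacency from root:
  _0: _1 D _2
  _1: P N
  _2: L _3
  _3: H J E

Answer: _0: _1 D _2
_1: P N
_2: L _3
_3: H J E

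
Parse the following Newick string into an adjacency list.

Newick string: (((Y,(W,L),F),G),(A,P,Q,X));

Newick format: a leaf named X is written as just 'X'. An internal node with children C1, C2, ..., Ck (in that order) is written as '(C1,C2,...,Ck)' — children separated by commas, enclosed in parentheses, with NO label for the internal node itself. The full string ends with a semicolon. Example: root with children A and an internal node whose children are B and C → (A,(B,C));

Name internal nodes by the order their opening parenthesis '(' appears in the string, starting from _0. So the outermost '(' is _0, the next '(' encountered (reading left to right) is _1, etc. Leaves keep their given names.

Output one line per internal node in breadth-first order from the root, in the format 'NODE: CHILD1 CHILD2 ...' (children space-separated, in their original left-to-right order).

Answer: _0: _1 _4
_1: _2 G
_4: A P Q X
_2: Y _3 F
_3: W L

Derivation:
Input: (((Y,(W,L),F),G),(A,P,Q,X));
Scanning left-to-right, naming '(' by encounter order:
  pos 0: '(' -> open internal node _0 (depth 1)
  pos 1: '(' -> open internal node _1 (depth 2)
  pos 2: '(' -> open internal node _2 (depth 3)
  pos 5: '(' -> open internal node _3 (depth 4)
  pos 9: ')' -> close internal node _3 (now at depth 3)
  pos 12: ')' -> close internal node _2 (now at depth 2)
  pos 15: ')' -> close internal node _1 (now at depth 1)
  pos 17: '(' -> open internal node _4 (depth 2)
  pos 25: ')' -> close internal node _4 (now at depth 1)
  pos 26: ')' -> close internal node _0 (now at depth 0)
Total internal nodes: 5
BFS adjacency from root:
  _0: _1 _4
  _1: _2 G
  _4: A P Q X
  _2: Y _3 F
  _3: W L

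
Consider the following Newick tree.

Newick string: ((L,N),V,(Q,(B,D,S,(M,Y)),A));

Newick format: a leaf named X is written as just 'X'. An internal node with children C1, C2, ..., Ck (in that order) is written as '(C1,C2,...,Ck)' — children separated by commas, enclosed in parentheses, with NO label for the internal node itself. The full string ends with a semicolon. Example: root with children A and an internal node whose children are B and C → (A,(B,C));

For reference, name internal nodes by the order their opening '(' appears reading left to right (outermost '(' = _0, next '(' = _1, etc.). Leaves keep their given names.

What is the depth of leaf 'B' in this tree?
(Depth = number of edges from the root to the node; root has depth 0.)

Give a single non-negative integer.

Answer: 3

Derivation:
Newick: ((L,N),V,(Q,(B,D,S,(M,Y)),A));
Naming internals by '(' encounter order: outermost '(' = _0, next = _1, ...
Query node: B
Path from root: _0 -> _2 -> _3 -> B
Depth of B: 3 (number of edges from root)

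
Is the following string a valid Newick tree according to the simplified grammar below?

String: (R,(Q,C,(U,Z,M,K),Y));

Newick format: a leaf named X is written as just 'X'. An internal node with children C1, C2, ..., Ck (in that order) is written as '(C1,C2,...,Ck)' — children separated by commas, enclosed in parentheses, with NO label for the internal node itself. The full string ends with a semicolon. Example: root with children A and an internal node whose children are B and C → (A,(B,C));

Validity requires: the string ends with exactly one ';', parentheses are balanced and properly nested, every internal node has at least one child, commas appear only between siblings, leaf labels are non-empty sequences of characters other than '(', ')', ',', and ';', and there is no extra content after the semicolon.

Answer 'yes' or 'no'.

Answer: yes

Derivation:
Input: (R,(Q,C,(U,Z,M,K),Y));
Paren balance: 3 '(' vs 3 ')' OK
Ends with single ';': True
Full parse: OK
Valid: True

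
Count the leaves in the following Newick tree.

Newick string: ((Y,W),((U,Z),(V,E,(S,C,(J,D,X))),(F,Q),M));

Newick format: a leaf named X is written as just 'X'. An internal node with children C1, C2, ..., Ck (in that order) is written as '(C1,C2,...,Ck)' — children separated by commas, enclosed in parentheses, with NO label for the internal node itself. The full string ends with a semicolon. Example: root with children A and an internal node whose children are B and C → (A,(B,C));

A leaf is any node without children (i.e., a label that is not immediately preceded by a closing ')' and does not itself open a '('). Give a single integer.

Newick: ((Y,W),((U,Z),(V,E,(S,C,(J,D,X))),(F,Q),M));
Scan left-to-right; a leaf is any maximal label run not followed by '(':
  pos 2: leaf 'Y' → count = 1
  pos 4: leaf 'W' → count = 2
  pos 9: leaf 'U' → count = 3
  pos 11: leaf 'Z' → count = 4
  pos 15: leaf 'V' → count = 5
  pos 17: leaf 'E' → count = 6
  pos 20: leaf 'S' → count = 7
  pos 22: leaf 'C' → count = 8
  pos 25: leaf 'J' → count = 9
  pos 27: leaf 'D' → count = 10
  pos 29: leaf 'X' → count = 11
  pos 35: leaf 'F' → count = 12
  pos 37: leaf 'Q' → count = 13
  pos 40: leaf 'M' → count = 14
Total leaves: 14

Answer: 14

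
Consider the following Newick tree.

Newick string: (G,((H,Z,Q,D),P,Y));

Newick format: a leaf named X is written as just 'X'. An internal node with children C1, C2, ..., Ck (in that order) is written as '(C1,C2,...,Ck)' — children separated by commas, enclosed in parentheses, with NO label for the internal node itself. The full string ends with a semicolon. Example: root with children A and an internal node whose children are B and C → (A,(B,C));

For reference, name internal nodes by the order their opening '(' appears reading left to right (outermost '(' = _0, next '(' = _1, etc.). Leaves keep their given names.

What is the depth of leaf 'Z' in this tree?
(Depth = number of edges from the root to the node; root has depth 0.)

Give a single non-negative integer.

Newick: (G,((H,Z,Q,D),P,Y));
Naming internals by '(' encounter order: outermost '(' = _0, next = _1, ...
Query node: Z
Path from root: _0 -> _1 -> _2 -> Z
Depth of Z: 3 (number of edges from root)

Answer: 3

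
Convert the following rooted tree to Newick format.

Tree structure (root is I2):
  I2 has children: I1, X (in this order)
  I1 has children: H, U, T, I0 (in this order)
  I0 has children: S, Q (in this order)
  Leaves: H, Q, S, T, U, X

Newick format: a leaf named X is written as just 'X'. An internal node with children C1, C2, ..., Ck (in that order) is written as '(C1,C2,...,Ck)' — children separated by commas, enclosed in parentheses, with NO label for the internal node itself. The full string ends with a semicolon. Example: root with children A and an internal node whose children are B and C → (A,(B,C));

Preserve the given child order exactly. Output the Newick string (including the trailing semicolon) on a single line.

internal I2 with children ['I1', 'X']
  internal I1 with children ['H', 'U', 'T', 'I0']
    leaf 'H' → 'H'
    leaf 'U' → 'U'
    leaf 'T' → 'T'
    internal I0 with children ['S', 'Q']
      leaf 'S' → 'S'
      leaf 'Q' → 'Q'
    → '(S,Q)'
  → '(H,U,T,(S,Q))'
  leaf 'X' → 'X'
→ '((H,U,T,(S,Q)),X)'
Final: ((H,U,T,(S,Q)),X);

Answer: ((H,U,T,(S,Q)),X);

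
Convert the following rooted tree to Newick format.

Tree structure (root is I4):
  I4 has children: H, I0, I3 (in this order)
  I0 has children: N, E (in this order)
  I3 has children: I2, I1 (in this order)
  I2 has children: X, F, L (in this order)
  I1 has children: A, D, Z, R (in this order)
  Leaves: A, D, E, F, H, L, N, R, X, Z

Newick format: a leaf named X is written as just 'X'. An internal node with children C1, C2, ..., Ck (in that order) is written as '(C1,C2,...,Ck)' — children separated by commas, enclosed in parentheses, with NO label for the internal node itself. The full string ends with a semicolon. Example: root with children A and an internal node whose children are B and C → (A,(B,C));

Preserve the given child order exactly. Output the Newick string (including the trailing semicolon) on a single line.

internal I4 with children ['H', 'I0', 'I3']
  leaf 'H' → 'H'
  internal I0 with children ['N', 'E']
    leaf 'N' → 'N'
    leaf 'E' → 'E'
  → '(N,E)'
  internal I3 with children ['I2', 'I1']
    internal I2 with children ['X', 'F', 'L']
      leaf 'X' → 'X'
      leaf 'F' → 'F'
      leaf 'L' → 'L'
    → '(X,F,L)'
    internal I1 with children ['A', 'D', 'Z', 'R']
      leaf 'A' → 'A'
      leaf 'D' → 'D'
      leaf 'Z' → 'Z'
      leaf 'R' → 'R'
    → '(A,D,Z,R)'
  → '((X,F,L),(A,D,Z,R))'
→ '(H,(N,E),((X,F,L),(A,D,Z,R)))'
Final: (H,(N,E),((X,F,L),(A,D,Z,R)));

Answer: (H,(N,E),((X,F,L),(A,D,Z,R)));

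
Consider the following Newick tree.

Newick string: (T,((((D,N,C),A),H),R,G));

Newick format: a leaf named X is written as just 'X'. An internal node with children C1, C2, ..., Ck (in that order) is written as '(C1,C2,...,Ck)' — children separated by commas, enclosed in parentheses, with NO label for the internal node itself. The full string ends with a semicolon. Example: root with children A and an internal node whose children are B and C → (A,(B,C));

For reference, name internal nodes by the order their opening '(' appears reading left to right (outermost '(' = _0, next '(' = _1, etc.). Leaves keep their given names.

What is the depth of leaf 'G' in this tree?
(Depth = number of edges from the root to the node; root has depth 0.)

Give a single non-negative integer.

Newick: (T,((((D,N,C),A),H),R,G));
Naming internals by '(' encounter order: outermost '(' = _0, next = _1, ...
Query node: G
Path from root: _0 -> _1 -> G
Depth of G: 2 (number of edges from root)

Answer: 2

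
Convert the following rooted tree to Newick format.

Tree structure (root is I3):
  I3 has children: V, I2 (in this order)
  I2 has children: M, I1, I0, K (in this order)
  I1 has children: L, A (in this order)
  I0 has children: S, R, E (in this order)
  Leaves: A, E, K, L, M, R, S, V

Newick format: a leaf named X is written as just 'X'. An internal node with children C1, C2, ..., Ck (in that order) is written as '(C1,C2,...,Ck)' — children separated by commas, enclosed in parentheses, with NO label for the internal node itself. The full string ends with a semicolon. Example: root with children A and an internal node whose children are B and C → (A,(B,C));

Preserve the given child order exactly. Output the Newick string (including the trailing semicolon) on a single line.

Answer: (V,(M,(L,A),(S,R,E),K));

Derivation:
internal I3 with children ['V', 'I2']
  leaf 'V' → 'V'
  internal I2 with children ['M', 'I1', 'I0', 'K']
    leaf 'M' → 'M'
    internal I1 with children ['L', 'A']
      leaf 'L' → 'L'
      leaf 'A' → 'A'
    → '(L,A)'
    internal I0 with children ['S', 'R', 'E']
      leaf 'S' → 'S'
      leaf 'R' → 'R'
      leaf 'E' → 'E'
    → '(S,R,E)'
    leaf 'K' → 'K'
  → '(M,(L,A),(S,R,E),K)'
→ '(V,(M,(L,A),(S,R,E),K))'
Final: (V,(M,(L,A),(S,R,E),K));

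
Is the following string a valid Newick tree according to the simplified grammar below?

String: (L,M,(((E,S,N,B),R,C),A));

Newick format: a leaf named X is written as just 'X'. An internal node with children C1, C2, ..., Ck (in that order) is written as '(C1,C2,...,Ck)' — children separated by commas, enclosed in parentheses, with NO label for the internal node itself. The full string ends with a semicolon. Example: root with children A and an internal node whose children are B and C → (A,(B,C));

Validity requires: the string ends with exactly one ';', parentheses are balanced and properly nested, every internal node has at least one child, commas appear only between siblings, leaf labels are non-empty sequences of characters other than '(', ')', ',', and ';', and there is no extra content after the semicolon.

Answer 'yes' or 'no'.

Answer: yes

Derivation:
Input: (L,M,(((E,S,N,B),R,C),A));
Paren balance: 4 '(' vs 4 ')' OK
Ends with single ';': True
Full parse: OK
Valid: True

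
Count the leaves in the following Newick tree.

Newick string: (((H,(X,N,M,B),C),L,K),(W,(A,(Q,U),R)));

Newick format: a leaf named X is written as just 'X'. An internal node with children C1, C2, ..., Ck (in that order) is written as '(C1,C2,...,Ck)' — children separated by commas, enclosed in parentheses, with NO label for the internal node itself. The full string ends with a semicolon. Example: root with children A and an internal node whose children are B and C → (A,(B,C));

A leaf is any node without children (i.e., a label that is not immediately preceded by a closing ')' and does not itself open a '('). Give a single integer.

Answer: 13

Derivation:
Newick: (((H,(X,N,M,B),C),L,K),(W,(A,(Q,U),R)));
Scan left-to-right; a leaf is any maximal label run not followed by '(':
  pos 3: leaf 'H' → count = 1
  pos 6: leaf 'X' → count = 2
  pos 8: leaf 'N' → count = 3
  pos 10: leaf 'M' → count = 4
  pos 12: leaf 'B' → count = 5
  pos 15: leaf 'C' → count = 6
  pos 18: leaf 'L' → count = 7
  pos 20: leaf 'K' → count = 8
  pos 24: leaf 'W' → count = 9
  pos 27: leaf 'A' → count = 10
  pos 30: leaf 'Q' → count = 11
  pos 32: leaf 'U' → count = 12
  pos 35: leaf 'R' → count = 13
Total leaves: 13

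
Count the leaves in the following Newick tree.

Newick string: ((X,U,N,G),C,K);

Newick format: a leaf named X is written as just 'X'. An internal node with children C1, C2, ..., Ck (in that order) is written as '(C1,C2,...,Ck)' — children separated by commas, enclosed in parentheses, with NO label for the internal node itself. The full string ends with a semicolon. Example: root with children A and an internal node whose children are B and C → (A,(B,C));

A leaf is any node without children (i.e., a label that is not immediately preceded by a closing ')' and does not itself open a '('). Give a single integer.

Answer: 6

Derivation:
Newick: ((X,U,N,G),C,K);
Scan left-to-right; a leaf is any maximal label run not followed by '(':
  pos 2: leaf 'X' → count = 1
  pos 4: leaf 'U' → count = 2
  pos 6: leaf 'N' → count = 3
  pos 8: leaf 'G' → count = 4
  pos 11: leaf 'C' → count = 5
  pos 13: leaf 'K' → count = 6
Total leaves: 6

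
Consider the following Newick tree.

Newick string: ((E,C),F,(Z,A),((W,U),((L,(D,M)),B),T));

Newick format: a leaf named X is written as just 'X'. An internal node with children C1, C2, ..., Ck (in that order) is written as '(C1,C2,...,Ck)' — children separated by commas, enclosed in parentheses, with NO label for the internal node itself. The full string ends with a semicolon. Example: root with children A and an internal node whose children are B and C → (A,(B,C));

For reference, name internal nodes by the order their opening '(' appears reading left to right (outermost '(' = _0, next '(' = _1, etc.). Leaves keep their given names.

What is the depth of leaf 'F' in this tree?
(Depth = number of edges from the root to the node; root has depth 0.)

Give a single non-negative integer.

Newick: ((E,C),F,(Z,A),((W,U),((L,(D,M)),B),T));
Naming internals by '(' encounter order: outermost '(' = _0, next = _1, ...
Query node: F
Path from root: _0 -> F
Depth of F: 1 (number of edges from root)

Answer: 1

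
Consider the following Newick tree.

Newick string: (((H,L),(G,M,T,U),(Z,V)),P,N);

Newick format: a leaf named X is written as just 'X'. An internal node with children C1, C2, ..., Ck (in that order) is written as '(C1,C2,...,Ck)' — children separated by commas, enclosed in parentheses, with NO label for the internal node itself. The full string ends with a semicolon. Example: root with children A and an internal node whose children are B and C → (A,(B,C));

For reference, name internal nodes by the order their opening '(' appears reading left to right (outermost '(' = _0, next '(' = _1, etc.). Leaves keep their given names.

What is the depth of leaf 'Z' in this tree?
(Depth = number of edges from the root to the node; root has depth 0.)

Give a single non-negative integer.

Answer: 3

Derivation:
Newick: (((H,L),(G,M,T,U),(Z,V)),P,N);
Naming internals by '(' encounter order: outermost '(' = _0, next = _1, ...
Query node: Z
Path from root: _0 -> _1 -> _4 -> Z
Depth of Z: 3 (number of edges from root)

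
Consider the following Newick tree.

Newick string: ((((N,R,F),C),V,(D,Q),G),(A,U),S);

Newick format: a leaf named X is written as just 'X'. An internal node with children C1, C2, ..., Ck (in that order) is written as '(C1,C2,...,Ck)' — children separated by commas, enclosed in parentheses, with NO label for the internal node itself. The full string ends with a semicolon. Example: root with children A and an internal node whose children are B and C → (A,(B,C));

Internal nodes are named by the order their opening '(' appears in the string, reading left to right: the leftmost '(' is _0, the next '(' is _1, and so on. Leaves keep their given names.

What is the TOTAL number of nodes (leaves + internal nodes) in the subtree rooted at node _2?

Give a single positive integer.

Newick: ((((N,R,F),C),V,(D,Q),G),(A,U),S);
Locate _2: it is the '(' at position 2 (the 3rd '(' reading left to right).
Query: subtree rooted at _2
_2: subtree_size = 1 + 5
  _3: subtree_size = 1 + 3
    N: subtree_size = 1 + 0
    R: subtree_size = 1 + 0
    F: subtree_size = 1 + 0
  C: subtree_size = 1 + 0
Total subtree size of _2: 6

Answer: 6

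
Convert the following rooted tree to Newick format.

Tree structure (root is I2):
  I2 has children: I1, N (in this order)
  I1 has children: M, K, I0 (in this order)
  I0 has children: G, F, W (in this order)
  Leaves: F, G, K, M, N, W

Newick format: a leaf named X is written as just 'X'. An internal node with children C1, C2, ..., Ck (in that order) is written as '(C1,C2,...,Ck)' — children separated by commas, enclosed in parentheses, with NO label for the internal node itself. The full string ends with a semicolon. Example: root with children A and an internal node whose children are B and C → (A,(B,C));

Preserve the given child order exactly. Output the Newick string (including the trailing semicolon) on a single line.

Answer: ((M,K,(G,F,W)),N);

Derivation:
internal I2 with children ['I1', 'N']
  internal I1 with children ['M', 'K', 'I0']
    leaf 'M' → 'M'
    leaf 'K' → 'K'
    internal I0 with children ['G', 'F', 'W']
      leaf 'G' → 'G'
      leaf 'F' → 'F'
      leaf 'W' → 'W'
    → '(G,F,W)'
  → '(M,K,(G,F,W))'
  leaf 'N' → 'N'
→ '((M,K,(G,F,W)),N)'
Final: ((M,K,(G,F,W)),N);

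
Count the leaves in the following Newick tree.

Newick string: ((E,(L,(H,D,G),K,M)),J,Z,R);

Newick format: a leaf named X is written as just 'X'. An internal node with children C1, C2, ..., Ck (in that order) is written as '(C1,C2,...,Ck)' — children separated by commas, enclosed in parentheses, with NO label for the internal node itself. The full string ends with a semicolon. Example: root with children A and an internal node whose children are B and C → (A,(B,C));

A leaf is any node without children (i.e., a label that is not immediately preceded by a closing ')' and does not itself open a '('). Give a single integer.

Newick: ((E,(L,(H,D,G),K,M)),J,Z,R);
Scan left-to-right; a leaf is any maximal label run not followed by '(':
  pos 2: leaf 'E' → count = 1
  pos 5: leaf 'L' → count = 2
  pos 8: leaf 'H' → count = 3
  pos 10: leaf 'D' → count = 4
  pos 12: leaf 'G' → count = 5
  pos 15: leaf 'K' → count = 6
  pos 17: leaf 'M' → count = 7
  pos 21: leaf 'J' → count = 8
  pos 23: leaf 'Z' → count = 9
  pos 25: leaf 'R' → count = 10
Total leaves: 10

Answer: 10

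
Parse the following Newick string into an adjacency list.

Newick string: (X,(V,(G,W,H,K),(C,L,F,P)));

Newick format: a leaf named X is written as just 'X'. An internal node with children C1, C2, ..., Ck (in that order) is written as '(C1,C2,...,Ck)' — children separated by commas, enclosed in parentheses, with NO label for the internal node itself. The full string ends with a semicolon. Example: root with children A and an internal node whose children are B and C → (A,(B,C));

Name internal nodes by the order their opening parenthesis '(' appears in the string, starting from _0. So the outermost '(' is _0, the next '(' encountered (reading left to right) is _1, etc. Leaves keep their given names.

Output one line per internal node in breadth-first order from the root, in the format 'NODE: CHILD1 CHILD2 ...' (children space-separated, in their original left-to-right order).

Answer: _0: X _1
_1: V _2 _3
_2: G W H K
_3: C L F P

Derivation:
Input: (X,(V,(G,W,H,K),(C,L,F,P)));
Scanning left-to-right, naming '(' by encounter order:
  pos 0: '(' -> open internal node _0 (depth 1)
  pos 3: '(' -> open internal node _1 (depth 2)
  pos 6: '(' -> open internal node _2 (depth 3)
  pos 14: ')' -> close internal node _2 (now at depth 2)
  pos 16: '(' -> open internal node _3 (depth 3)
  pos 24: ')' -> close internal node _3 (now at depth 2)
  pos 25: ')' -> close internal node _1 (now at depth 1)
  pos 26: ')' -> close internal node _0 (now at depth 0)
Total internal nodes: 4
BFS adjacency from root:
  _0: X _1
  _1: V _2 _3
  _2: G W H K
  _3: C L F P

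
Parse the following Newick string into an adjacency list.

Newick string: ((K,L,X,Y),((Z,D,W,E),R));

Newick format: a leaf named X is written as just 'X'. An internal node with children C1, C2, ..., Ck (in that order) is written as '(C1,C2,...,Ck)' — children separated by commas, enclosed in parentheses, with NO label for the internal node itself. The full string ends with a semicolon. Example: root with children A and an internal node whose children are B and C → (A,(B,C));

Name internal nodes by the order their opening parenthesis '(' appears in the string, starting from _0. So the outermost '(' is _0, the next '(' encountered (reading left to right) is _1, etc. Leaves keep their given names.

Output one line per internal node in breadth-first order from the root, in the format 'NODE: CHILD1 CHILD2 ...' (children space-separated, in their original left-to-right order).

Input: ((K,L,X,Y),((Z,D,W,E),R));
Scanning left-to-right, naming '(' by encounter order:
  pos 0: '(' -> open internal node _0 (depth 1)
  pos 1: '(' -> open internal node _1 (depth 2)
  pos 9: ')' -> close internal node _1 (now at depth 1)
  pos 11: '(' -> open internal node _2 (depth 2)
  pos 12: '(' -> open internal node _3 (depth 3)
  pos 20: ')' -> close internal node _3 (now at depth 2)
  pos 23: ')' -> close internal node _2 (now at depth 1)
  pos 24: ')' -> close internal node _0 (now at depth 0)
Total internal nodes: 4
BFS adjacency from root:
  _0: _1 _2
  _1: K L X Y
  _2: _3 R
  _3: Z D W E

Answer: _0: _1 _2
_1: K L X Y
_2: _3 R
_3: Z D W E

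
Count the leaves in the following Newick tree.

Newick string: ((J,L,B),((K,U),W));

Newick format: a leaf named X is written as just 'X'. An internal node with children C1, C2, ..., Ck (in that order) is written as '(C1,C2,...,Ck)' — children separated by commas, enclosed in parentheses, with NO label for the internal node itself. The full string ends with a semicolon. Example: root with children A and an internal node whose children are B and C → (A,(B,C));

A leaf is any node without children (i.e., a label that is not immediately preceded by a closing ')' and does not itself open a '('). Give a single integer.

Newick: ((J,L,B),((K,U),W));
Scan left-to-right; a leaf is any maximal label run not followed by '(':
  pos 2: leaf 'J' → count = 1
  pos 4: leaf 'L' → count = 2
  pos 6: leaf 'B' → count = 3
  pos 11: leaf 'K' → count = 4
  pos 13: leaf 'U' → count = 5
  pos 16: leaf 'W' → count = 6
Total leaves: 6

Answer: 6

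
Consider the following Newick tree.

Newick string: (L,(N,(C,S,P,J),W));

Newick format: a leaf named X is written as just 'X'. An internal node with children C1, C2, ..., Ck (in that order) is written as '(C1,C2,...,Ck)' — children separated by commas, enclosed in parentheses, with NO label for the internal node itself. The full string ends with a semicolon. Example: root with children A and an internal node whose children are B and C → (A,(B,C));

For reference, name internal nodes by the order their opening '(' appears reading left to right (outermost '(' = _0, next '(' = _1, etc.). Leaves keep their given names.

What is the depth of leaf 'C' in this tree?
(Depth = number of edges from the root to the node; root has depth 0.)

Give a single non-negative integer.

Answer: 3

Derivation:
Newick: (L,(N,(C,S,P,J),W));
Naming internals by '(' encounter order: outermost '(' = _0, next = _1, ...
Query node: C
Path from root: _0 -> _1 -> _2 -> C
Depth of C: 3 (number of edges from root)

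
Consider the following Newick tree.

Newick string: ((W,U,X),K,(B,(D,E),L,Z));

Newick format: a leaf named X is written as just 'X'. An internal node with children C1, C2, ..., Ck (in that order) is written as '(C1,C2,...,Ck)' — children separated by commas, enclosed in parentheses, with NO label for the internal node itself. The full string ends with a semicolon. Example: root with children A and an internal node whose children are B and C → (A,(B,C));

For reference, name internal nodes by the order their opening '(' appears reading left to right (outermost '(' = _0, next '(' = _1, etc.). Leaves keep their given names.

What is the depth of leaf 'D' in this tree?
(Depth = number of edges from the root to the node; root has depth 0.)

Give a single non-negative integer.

Answer: 3

Derivation:
Newick: ((W,U,X),K,(B,(D,E),L,Z));
Naming internals by '(' encounter order: outermost '(' = _0, next = _1, ...
Query node: D
Path from root: _0 -> _2 -> _3 -> D
Depth of D: 3 (number of edges from root)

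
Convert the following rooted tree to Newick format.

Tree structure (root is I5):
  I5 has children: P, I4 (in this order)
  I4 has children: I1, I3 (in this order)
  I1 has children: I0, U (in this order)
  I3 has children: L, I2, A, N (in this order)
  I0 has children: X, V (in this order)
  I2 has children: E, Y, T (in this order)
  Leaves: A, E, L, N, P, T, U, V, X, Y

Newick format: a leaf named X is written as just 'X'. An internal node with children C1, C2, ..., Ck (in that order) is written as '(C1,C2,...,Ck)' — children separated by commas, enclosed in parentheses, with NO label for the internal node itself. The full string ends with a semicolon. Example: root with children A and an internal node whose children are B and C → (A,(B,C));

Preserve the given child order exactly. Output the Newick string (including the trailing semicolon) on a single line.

Answer: (P,(((X,V),U),(L,(E,Y,T),A,N)));

Derivation:
internal I5 with children ['P', 'I4']
  leaf 'P' → 'P'
  internal I4 with children ['I1', 'I3']
    internal I1 with children ['I0', 'U']
      internal I0 with children ['X', 'V']
        leaf 'X' → 'X'
        leaf 'V' → 'V'
      → '(X,V)'
      leaf 'U' → 'U'
    → '((X,V),U)'
    internal I3 with children ['L', 'I2', 'A', 'N']
      leaf 'L' → 'L'
      internal I2 with children ['E', 'Y', 'T']
        leaf 'E' → 'E'
        leaf 'Y' → 'Y'
        leaf 'T' → 'T'
      → '(E,Y,T)'
      leaf 'A' → 'A'
      leaf 'N' → 'N'
    → '(L,(E,Y,T),A,N)'
  → '(((X,V),U),(L,(E,Y,T),A,N))'
→ '(P,(((X,V),U),(L,(E,Y,T),A,N)))'
Final: (P,(((X,V),U),(L,(E,Y,T),A,N)));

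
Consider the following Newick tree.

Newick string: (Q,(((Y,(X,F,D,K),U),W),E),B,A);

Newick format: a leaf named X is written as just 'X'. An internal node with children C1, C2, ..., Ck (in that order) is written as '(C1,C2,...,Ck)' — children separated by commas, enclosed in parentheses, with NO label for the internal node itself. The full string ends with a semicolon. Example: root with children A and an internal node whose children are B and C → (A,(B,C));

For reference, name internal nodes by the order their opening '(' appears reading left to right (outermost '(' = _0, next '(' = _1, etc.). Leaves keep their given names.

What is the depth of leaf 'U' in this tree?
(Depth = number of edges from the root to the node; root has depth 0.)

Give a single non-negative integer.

Answer: 4

Derivation:
Newick: (Q,(((Y,(X,F,D,K),U),W),E),B,A);
Naming internals by '(' encounter order: outermost '(' = _0, next = _1, ...
Query node: U
Path from root: _0 -> _1 -> _2 -> _3 -> U
Depth of U: 4 (number of edges from root)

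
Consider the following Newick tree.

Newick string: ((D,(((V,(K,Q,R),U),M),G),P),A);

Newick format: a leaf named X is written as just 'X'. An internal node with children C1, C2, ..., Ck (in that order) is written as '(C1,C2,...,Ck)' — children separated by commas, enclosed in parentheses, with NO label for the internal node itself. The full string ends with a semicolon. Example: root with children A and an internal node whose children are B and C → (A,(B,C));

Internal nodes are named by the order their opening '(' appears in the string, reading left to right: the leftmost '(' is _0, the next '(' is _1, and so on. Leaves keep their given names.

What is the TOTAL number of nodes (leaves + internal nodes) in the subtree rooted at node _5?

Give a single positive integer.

Newick: ((D,(((V,(K,Q,R),U),M),G),P),A);
Locate _5: it is the '(' at position 9 (the 6th '(' reading left to right).
Query: subtree rooted at _5
_5: subtree_size = 1 + 3
  K: subtree_size = 1 + 0
  Q: subtree_size = 1 + 0
  R: subtree_size = 1 + 0
Total subtree size of _5: 4

Answer: 4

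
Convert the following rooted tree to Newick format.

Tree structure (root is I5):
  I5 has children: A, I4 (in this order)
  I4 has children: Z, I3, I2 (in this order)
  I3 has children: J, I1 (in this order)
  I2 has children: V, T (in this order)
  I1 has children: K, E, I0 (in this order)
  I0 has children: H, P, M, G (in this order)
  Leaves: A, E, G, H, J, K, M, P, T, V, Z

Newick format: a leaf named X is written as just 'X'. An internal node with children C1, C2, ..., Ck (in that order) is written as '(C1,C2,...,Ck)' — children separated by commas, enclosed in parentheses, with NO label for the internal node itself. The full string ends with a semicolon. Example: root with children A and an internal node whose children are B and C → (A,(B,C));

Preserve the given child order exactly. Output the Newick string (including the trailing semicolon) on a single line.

Answer: (A,(Z,(J,(K,E,(H,P,M,G))),(V,T)));

Derivation:
internal I5 with children ['A', 'I4']
  leaf 'A' → 'A'
  internal I4 with children ['Z', 'I3', 'I2']
    leaf 'Z' → 'Z'
    internal I3 with children ['J', 'I1']
      leaf 'J' → 'J'
      internal I1 with children ['K', 'E', 'I0']
        leaf 'K' → 'K'
        leaf 'E' → 'E'
        internal I0 with children ['H', 'P', 'M', 'G']
          leaf 'H' → 'H'
          leaf 'P' → 'P'
          leaf 'M' → 'M'
          leaf 'G' → 'G'
        → '(H,P,M,G)'
      → '(K,E,(H,P,M,G))'
    → '(J,(K,E,(H,P,M,G)))'
    internal I2 with children ['V', 'T']
      leaf 'V' → 'V'
      leaf 'T' → 'T'
    → '(V,T)'
  → '(Z,(J,(K,E,(H,P,M,G))),(V,T))'
→ '(A,(Z,(J,(K,E,(H,P,M,G))),(V,T)))'
Final: (A,(Z,(J,(K,E,(H,P,M,G))),(V,T)));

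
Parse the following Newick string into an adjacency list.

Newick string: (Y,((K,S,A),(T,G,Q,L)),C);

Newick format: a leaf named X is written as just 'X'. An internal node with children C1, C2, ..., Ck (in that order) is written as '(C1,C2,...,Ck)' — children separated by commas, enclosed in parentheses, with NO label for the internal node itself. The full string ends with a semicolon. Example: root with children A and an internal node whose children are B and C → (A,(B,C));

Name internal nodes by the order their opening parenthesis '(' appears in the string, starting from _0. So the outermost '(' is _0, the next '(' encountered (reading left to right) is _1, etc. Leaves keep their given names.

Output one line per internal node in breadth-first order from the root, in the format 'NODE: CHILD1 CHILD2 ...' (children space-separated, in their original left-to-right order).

Answer: _0: Y _1 C
_1: _2 _3
_2: K S A
_3: T G Q L

Derivation:
Input: (Y,((K,S,A),(T,G,Q,L)),C);
Scanning left-to-right, naming '(' by encounter order:
  pos 0: '(' -> open internal node _0 (depth 1)
  pos 3: '(' -> open internal node _1 (depth 2)
  pos 4: '(' -> open internal node _2 (depth 3)
  pos 10: ')' -> close internal node _2 (now at depth 2)
  pos 12: '(' -> open internal node _3 (depth 3)
  pos 20: ')' -> close internal node _3 (now at depth 2)
  pos 21: ')' -> close internal node _1 (now at depth 1)
  pos 24: ')' -> close internal node _0 (now at depth 0)
Total internal nodes: 4
BFS adjacency from root:
  _0: Y _1 C
  _1: _2 _3
  _2: K S A
  _3: T G Q L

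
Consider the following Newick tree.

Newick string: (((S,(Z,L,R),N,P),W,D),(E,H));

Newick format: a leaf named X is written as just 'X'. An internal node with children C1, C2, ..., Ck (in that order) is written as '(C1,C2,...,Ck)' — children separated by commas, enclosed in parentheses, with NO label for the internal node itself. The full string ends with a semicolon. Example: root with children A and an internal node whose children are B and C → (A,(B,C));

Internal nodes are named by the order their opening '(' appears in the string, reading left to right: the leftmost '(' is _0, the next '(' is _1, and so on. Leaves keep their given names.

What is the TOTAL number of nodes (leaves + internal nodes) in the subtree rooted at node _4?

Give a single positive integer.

Newick: (((S,(Z,L,R),N,P),W,D),(E,H));
Locate _4: it is the '(' at position 23 (the 5th '(' reading left to right).
Query: subtree rooted at _4
_4: subtree_size = 1 + 2
  E: subtree_size = 1 + 0
  H: subtree_size = 1 + 0
Total subtree size of _4: 3

Answer: 3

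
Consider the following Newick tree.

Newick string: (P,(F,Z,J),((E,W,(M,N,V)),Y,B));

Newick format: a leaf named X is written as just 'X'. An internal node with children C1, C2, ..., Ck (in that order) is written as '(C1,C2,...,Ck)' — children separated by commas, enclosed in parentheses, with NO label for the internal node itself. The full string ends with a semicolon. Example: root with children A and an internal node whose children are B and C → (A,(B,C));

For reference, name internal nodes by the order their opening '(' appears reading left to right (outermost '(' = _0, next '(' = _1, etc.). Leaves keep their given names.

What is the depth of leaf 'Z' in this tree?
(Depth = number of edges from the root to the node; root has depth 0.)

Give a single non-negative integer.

Answer: 2

Derivation:
Newick: (P,(F,Z,J),((E,W,(M,N,V)),Y,B));
Naming internals by '(' encounter order: outermost '(' = _0, next = _1, ...
Query node: Z
Path from root: _0 -> _1 -> Z
Depth of Z: 2 (number of edges from root)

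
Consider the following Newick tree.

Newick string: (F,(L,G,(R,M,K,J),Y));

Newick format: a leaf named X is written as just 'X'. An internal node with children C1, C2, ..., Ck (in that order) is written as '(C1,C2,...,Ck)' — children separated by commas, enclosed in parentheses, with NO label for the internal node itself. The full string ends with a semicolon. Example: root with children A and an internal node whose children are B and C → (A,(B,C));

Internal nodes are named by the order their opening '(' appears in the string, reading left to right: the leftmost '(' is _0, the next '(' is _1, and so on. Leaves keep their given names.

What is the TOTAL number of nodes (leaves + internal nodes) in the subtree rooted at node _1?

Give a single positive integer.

Newick: (F,(L,G,(R,M,K,J),Y));
Locate _1: it is the '(' at position 3 (the 2nd '(' reading left to right).
Query: subtree rooted at _1
_1: subtree_size = 1 + 8
  L: subtree_size = 1 + 0
  G: subtree_size = 1 + 0
  _2: subtree_size = 1 + 4
    R: subtree_size = 1 + 0
    M: subtree_size = 1 + 0
    K: subtree_size = 1 + 0
    J: subtree_size = 1 + 0
  Y: subtree_size = 1 + 0
Total subtree size of _1: 9

Answer: 9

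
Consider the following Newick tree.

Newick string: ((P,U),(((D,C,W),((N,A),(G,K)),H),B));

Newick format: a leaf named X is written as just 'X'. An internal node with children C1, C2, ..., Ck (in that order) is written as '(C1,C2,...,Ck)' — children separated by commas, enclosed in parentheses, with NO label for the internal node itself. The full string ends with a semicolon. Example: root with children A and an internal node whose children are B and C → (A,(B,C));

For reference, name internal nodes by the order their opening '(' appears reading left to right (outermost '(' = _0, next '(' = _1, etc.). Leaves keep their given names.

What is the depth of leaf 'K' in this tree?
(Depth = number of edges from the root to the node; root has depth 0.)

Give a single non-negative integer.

Answer: 5

Derivation:
Newick: ((P,U),(((D,C,W),((N,A),(G,K)),H),B));
Naming internals by '(' encounter order: outermost '(' = _0, next = _1, ...
Query node: K
Path from root: _0 -> _2 -> _3 -> _5 -> _7 -> K
Depth of K: 5 (number of edges from root)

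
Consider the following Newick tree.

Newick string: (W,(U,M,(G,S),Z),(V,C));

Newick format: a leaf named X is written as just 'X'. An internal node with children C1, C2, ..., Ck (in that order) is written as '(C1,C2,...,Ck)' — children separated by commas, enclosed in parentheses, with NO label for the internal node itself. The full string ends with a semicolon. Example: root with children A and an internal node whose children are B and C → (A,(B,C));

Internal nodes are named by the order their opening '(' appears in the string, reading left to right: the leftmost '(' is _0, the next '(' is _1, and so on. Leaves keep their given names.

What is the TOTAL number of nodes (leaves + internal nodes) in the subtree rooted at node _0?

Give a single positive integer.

Answer: 12

Derivation:
Newick: (W,(U,M,(G,S),Z),(V,C));
Locate _0: it is the '(' at position 0 (the 1st '(' reading left to right).
Query: subtree rooted at _0
_0: subtree_size = 1 + 11
  W: subtree_size = 1 + 0
  _1: subtree_size = 1 + 6
    U: subtree_size = 1 + 0
    M: subtree_size = 1 + 0
    _2: subtree_size = 1 + 2
      G: subtree_size = 1 + 0
      S: subtree_size = 1 + 0
    Z: subtree_size = 1 + 0
  _3: subtree_size = 1 + 2
    V: subtree_size = 1 + 0
    C: subtree_size = 1 + 0
Total subtree size of _0: 12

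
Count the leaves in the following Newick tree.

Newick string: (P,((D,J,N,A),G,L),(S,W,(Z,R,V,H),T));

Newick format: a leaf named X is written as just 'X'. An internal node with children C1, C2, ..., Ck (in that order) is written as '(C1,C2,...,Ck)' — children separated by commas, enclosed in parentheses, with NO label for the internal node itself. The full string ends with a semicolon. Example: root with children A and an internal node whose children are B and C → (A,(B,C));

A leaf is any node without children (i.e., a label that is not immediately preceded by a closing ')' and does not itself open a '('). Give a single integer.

Newick: (P,((D,J,N,A),G,L),(S,W,(Z,R,V,H),T));
Scan left-to-right; a leaf is any maximal label run not followed by '(':
  pos 1: leaf 'P' → count = 1
  pos 5: leaf 'D' → count = 2
  pos 7: leaf 'J' → count = 3
  pos 9: leaf 'N' → count = 4
  pos 11: leaf 'A' → count = 5
  pos 14: leaf 'G' → count = 6
  pos 16: leaf 'L' → count = 7
  pos 20: leaf 'S' → count = 8
  pos 22: leaf 'W' → count = 9
  pos 25: leaf 'Z' → count = 10
  pos 27: leaf 'R' → count = 11
  pos 29: leaf 'V' → count = 12
  pos 31: leaf 'H' → count = 13
  pos 34: leaf 'T' → count = 14
Total leaves: 14

Answer: 14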